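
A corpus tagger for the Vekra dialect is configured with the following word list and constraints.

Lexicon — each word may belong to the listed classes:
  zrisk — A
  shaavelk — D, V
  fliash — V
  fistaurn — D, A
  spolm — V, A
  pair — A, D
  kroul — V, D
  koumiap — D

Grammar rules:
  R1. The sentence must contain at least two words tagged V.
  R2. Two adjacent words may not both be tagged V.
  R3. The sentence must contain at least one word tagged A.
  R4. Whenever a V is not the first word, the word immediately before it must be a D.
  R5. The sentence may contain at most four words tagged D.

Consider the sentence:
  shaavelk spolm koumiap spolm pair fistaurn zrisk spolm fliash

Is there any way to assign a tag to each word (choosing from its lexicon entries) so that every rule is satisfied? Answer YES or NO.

Candidates per position — 1:shaavelk {D,V}; 2:spolm {V,A}; 3:koumiap {D}; 4:spolm {V,A}; 5:pair {A,D}; 6:fistaurn {D,A}; 7:zrisk {A}; 8:spolm {V,A}; 9:fliash {V}.
Rule 4 cannot be satisfied by any choice of tags from the lexicon.
So there is no consistent tagging.

NO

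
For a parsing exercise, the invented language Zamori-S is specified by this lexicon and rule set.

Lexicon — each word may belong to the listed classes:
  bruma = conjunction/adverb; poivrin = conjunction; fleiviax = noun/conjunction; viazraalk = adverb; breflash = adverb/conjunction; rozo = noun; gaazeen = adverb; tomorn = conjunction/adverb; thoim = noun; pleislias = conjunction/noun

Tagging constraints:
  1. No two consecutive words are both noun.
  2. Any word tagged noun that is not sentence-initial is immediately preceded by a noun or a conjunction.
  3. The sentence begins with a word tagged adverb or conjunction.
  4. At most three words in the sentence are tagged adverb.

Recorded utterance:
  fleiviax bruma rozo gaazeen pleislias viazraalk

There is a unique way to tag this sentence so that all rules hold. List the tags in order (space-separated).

conjunction conjunction noun adverb conjunction adverb

Candidates per position — 1:fleiviax {noun,conjunction}; 2:bruma {conjunction,adverb}; 3:rozo {noun}; 4:gaazeen {adverb}; 5:pleislias {conjunction,noun}; 6:viazraalk {adverb}.
Position 1: tagging it noun would leave rule 3 unsatisfiable, so it must be conjunction.
Position 2: tagging it adverb would leave rule 2 unsatisfiable, so it must be conjunction.
Position 5: tagging it noun would leave rule 2 unsatisfiable, so it must be conjunction.
The unique satisfying tagging is: conjunction conjunction noun adverb conjunction adverb.
Checking: rule 1 ✓; rule 2 ✓; rule 3 ✓; rule 4 ✓.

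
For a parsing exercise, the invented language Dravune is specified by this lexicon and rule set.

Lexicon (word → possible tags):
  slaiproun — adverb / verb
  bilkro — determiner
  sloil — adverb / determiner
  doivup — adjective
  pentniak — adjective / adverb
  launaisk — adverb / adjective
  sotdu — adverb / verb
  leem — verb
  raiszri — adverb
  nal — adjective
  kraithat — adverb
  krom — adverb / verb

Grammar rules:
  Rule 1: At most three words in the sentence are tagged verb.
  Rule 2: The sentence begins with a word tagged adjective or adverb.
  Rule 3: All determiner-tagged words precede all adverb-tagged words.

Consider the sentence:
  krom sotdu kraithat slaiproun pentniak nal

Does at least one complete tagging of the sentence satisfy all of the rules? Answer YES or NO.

YES

Candidates per position — 1:krom {adverb,verb}; 2:sotdu {adverb,verb}; 3:kraithat {adverb}; 4:slaiproun {adverb,verb}; 5:pentniak {adjective,adverb}; 6:nal {adjective}.
One satisfying assignment: adverb adverb adverb verb adjective adjective.
Rule-by-rule: rule 1 satisfied; rule 2 satisfied; rule 3 satisfied.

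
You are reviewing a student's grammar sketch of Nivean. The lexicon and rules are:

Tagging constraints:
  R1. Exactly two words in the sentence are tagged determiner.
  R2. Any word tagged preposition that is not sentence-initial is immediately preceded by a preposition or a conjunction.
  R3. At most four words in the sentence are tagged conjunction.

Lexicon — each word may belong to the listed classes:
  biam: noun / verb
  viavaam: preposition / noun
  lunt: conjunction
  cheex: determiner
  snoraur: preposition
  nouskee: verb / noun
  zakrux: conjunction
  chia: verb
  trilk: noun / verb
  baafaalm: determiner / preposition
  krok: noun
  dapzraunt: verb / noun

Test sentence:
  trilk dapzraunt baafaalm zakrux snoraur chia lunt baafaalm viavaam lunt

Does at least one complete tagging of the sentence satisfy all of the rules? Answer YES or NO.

Candidates per position — 1:trilk {noun,verb}; 2:dapzraunt {verb,noun}; 3:baafaalm {determiner,preposition}; 4:zakrux {conjunction}; 5:snoraur {preposition}; 6:chia {verb}; 7:lunt {conjunction}; 8:baafaalm {determiner,preposition}; 9:viavaam {preposition,noun}; 10:lunt {conjunction}.
One satisfying assignment: noun noun determiner conjunction preposition verb conjunction determiner noun conjunction.
Rule-by-rule: rule 1 ok; rule 2 ok; rule 3 ok.

YES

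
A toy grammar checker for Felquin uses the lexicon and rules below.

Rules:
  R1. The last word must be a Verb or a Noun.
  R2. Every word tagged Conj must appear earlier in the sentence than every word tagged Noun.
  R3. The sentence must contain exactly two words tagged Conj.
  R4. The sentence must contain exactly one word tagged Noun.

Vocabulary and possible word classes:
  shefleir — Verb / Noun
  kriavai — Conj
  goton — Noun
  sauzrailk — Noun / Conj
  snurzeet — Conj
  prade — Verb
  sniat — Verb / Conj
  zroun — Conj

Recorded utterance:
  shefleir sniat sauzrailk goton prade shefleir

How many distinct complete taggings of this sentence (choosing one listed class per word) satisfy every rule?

1

Candidates per position — 1:shefleir {Verb,Noun}; 2:sniat {Verb,Conj}; 3:sauzrailk {Noun,Conj}; 4:goton {Noun}; 5:prade {Verb}; 6:shefleir {Verb,Noun}.
There are 16 candidate sequences in total.
The sequences that satisfy every rule: Verb Conj Conj Noun Verb Verb.
Count = 1.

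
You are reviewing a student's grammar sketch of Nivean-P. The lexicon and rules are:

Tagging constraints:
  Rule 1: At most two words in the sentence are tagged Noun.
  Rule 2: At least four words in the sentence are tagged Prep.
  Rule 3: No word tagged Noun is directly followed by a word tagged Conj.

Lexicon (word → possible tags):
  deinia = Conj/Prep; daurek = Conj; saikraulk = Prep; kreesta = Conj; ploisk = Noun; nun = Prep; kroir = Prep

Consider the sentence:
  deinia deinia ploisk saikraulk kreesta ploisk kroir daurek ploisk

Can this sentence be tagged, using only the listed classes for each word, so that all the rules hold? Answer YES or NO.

Candidates per position — 1:deinia {Conj,Prep}; 2:deinia {Conj,Prep}; 3:ploisk {Noun}; 4:saikraulk {Prep}; 5:kreesta {Conj}; 6:ploisk {Noun}; 7:kroir {Prep}; 8:daurek {Conj}; 9:ploisk {Noun}.
Rule 1 cannot be satisfied by any choice of tags from the lexicon.
So there is no consistent tagging.

NO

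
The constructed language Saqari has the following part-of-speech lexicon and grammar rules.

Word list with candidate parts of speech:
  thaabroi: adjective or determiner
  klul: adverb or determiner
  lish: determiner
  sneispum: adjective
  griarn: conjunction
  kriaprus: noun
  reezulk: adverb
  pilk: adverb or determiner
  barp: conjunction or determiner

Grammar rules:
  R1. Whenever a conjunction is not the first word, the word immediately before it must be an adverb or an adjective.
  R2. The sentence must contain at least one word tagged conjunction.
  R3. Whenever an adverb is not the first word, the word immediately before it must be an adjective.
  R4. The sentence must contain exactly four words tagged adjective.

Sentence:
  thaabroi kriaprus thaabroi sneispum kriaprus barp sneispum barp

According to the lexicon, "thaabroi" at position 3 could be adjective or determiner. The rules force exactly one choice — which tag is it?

Candidates per position — 1:thaabroi {adjective,determiner}; 2:kriaprus {noun}; 3:thaabroi {adjective,determiner}; 4:sneispum {adjective}; 5:kriaprus {noun}; 6:barp {conjunction,determiner}; 7:sneispum {adjective}; 8:barp {conjunction,determiner}.
Position 1: tagging it determiner would leave rule 4 unsatisfiable, so it must be adjective.
Position 3: tagging it determiner would leave rule 4 unsatisfiable, so it must be adjective.
Position 6: tagging it conjunction would leave rule 1 unsatisfiable, so it must be determiner.
Position 8: tagging it determiner would leave rule 2 unsatisfiable, so it must be conjunction.
The unique satisfying tagging is: adjective noun adjective adjective noun determiner adjective conjunction.
Verifying each rule — rule 1 ✓; rule 2 ✓; rule 3 ✓; rule 4 ✓.

adjective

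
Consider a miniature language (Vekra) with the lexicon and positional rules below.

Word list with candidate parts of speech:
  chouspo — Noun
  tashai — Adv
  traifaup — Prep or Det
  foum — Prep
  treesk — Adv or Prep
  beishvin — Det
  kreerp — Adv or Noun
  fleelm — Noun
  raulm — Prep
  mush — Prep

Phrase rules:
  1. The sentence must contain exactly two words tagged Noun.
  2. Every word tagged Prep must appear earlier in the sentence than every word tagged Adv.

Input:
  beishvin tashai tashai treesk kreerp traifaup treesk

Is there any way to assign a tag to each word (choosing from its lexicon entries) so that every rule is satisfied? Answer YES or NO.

NO

Candidates per position — 1:beishvin {Det}; 2:tashai {Adv}; 3:tashai {Adv}; 4:treesk {Adv,Prep}; 5:kreerp {Adv,Noun}; 6:traifaup {Prep,Det}; 7:treesk {Adv,Prep}.
Rule 1 cannot be satisfied by any choice of tags from the lexicon.
So there is no consistent tagging.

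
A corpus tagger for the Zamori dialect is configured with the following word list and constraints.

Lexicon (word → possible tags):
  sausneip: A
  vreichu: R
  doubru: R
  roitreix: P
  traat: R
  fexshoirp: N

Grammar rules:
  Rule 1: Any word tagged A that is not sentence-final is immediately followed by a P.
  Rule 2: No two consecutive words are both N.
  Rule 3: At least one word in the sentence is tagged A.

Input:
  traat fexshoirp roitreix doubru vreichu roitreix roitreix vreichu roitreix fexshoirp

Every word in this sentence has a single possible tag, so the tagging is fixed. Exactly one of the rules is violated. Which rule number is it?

3

Fixed tagging: R N P R R P P R P N.
Rule check: R1 pass, R2 pass, R3 fail.
Only rule 3 fails.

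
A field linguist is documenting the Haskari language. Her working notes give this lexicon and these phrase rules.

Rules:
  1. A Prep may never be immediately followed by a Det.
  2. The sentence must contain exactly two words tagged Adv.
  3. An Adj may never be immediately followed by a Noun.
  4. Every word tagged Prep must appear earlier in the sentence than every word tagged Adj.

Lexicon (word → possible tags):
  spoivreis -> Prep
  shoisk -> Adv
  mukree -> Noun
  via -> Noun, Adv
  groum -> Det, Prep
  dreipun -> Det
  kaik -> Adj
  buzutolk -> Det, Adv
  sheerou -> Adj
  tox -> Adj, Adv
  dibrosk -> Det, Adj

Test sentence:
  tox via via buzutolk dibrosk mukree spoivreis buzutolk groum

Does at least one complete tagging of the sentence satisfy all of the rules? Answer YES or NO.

Candidates per position — 1:tox {Adj,Adv}; 2:via {Noun,Adv}; 3:via {Noun,Adv}; 4:buzutolk {Det,Adv}; 5:dibrosk {Det,Adj}; 6:mukree {Noun}; 7:spoivreis {Prep}; 8:buzutolk {Det,Adv}; 9:groum {Det,Prep}.
One satisfying assignment: Adv Noun Noun Det Det Noun Prep Adv Prep.
Rule-by-rule: rule 1 satisfied; rule 2 satisfied; rule 3 satisfied; rule 4 satisfied.

YES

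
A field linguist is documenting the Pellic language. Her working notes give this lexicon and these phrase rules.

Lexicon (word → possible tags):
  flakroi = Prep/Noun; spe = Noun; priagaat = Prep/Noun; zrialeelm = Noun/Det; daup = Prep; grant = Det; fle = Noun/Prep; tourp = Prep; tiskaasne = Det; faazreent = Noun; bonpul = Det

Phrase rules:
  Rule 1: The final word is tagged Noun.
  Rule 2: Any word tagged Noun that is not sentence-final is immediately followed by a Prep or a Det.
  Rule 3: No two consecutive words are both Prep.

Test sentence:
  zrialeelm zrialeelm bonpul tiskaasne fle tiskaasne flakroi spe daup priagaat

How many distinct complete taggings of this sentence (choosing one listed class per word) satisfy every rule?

Candidates per position — 1:zrialeelm {Noun,Det}; 2:zrialeelm {Noun,Det}; 3:bonpul {Det}; 4:tiskaasne {Det}; 5:fle {Noun,Prep}; 6:tiskaasne {Det}; 7:flakroi {Prep,Noun}; 8:spe {Noun}; 9:daup {Prep}; 10:priagaat {Prep,Noun}.
There are 32 candidate sequences in total.
Checking each against the rules leaves 6 sequences.
Count = 6.

6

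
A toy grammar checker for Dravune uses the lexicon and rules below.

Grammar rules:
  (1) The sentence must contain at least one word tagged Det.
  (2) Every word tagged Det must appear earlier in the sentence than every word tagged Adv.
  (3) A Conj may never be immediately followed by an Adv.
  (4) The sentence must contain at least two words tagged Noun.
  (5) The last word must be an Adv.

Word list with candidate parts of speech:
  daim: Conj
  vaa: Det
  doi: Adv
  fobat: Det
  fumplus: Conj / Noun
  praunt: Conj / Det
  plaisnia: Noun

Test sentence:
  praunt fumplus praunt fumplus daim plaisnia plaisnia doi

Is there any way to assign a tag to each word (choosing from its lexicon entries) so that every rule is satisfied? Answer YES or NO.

YES

Candidates per position — 1:praunt {Conj,Det}; 2:fumplus {Conj,Noun}; 3:praunt {Conj,Det}; 4:fumplus {Conj,Noun}; 5:daim {Conj}; 6:plaisnia {Noun}; 7:plaisnia {Noun}; 8:doi {Adv}.
One satisfying assignment: Det Conj Conj Conj Conj Noun Noun Adv.
Checking: rule 1 ✓; rule 2 ✓; rule 3 ✓; rule 4 ✓; rule 5 ✓.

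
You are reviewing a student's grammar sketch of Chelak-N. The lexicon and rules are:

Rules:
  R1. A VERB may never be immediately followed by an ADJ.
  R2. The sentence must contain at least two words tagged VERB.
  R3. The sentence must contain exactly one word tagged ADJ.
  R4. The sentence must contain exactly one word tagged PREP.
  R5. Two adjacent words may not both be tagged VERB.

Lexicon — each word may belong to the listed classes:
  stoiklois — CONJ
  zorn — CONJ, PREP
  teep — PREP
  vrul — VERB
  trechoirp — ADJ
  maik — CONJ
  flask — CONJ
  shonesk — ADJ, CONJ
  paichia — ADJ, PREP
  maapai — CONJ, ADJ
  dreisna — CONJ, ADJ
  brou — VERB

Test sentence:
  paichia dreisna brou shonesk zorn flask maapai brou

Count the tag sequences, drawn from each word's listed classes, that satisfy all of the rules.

Candidates per position — 1:paichia {ADJ,PREP}; 2:dreisna {CONJ,ADJ}; 3:brou {VERB}; 4:shonesk {ADJ,CONJ}; 5:zorn {CONJ,PREP}; 6:flask {CONJ}; 7:maapai {CONJ,ADJ}; 8:brou {VERB}.
There are 32 candidate sequences in total.
The sequences that satisfy every rule: ADJ CONJ VERB CONJ PREP CONJ CONJ VERB; PREP CONJ VERB CONJ CONJ CONJ ADJ VERB; PREP ADJ VERB CONJ CONJ CONJ CONJ VERB.
Count = 3.

3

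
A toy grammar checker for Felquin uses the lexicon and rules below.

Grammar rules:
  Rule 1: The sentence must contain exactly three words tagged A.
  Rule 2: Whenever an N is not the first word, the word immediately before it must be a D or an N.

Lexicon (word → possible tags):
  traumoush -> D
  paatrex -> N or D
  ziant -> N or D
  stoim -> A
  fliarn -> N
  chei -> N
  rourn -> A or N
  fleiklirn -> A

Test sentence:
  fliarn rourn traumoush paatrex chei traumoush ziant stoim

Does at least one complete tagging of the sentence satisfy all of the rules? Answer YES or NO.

Candidates per position — 1:fliarn {N}; 2:rourn {A,N}; 3:traumoush {D}; 4:paatrex {N,D}; 5:chei {N}; 6:traumoush {D}; 7:ziant {N,D}; 8:stoim {A}.
Rule 1 cannot be satisfied by any choice of tags from the lexicon.
So there is no consistent tagging.

NO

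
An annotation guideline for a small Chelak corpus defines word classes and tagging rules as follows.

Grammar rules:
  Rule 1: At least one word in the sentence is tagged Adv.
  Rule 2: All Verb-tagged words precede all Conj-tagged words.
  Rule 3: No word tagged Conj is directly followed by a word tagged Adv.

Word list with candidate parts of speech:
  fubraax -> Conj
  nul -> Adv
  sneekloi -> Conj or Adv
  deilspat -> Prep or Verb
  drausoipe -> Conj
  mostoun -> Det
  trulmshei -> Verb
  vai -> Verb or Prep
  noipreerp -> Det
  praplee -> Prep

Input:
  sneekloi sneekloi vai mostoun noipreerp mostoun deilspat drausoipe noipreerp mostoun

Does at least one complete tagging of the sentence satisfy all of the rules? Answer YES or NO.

Candidates per position — 1:sneekloi {Conj,Adv}; 2:sneekloi {Conj,Adv}; 3:vai {Verb,Prep}; 4:mostoun {Det}; 5:noipreerp {Det}; 6:mostoun {Det}; 7:deilspat {Prep,Verb}; 8:drausoipe {Conj}; 9:noipreerp {Det}; 10:mostoun {Det}.
One satisfying assignment: Adv Adv Verb Det Det Det Prep Conj Det Det.
Verifying each rule — rule 1 holds; rule 2 holds; rule 3 holds.

YES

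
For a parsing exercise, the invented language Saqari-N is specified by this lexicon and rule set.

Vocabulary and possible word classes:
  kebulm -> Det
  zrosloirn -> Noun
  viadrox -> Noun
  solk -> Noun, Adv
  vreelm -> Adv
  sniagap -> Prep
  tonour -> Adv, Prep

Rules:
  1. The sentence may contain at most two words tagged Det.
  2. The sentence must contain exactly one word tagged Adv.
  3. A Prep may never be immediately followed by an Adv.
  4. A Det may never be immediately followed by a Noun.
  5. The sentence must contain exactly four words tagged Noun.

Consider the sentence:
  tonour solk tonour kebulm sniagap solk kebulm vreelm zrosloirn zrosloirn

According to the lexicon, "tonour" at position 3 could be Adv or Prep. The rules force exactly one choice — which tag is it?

Prep

Candidates per position — 1:tonour {Adv,Prep}; 2:solk {Noun,Adv}; 3:tonour {Adv,Prep}; 4:kebulm {Det}; 5:sniagap {Prep}; 6:solk {Noun,Adv}; 7:kebulm {Det}; 8:vreelm {Adv}; 9:zrosloirn {Noun}; 10:zrosloirn {Noun}.
Word 1 cannot be Adv — rule 2 would then fail for every completion. It is Prep.
Word 2 cannot be Adv — rule 2 would then fail for every completion. It is Noun.
Word 3 cannot be Adv — rule 2 would then fail for every completion. It is Prep.
Word 6 cannot be Adv — rule 2 would then fail for every completion. It is Noun.
So the tagging must be: Prep Noun Prep Det Prep Noun Det Adv Noun Noun.
Rule-by-rule: rule 1 ok; rule 2 ok; rule 3 ok; rule 4 ok; rule 5 ok.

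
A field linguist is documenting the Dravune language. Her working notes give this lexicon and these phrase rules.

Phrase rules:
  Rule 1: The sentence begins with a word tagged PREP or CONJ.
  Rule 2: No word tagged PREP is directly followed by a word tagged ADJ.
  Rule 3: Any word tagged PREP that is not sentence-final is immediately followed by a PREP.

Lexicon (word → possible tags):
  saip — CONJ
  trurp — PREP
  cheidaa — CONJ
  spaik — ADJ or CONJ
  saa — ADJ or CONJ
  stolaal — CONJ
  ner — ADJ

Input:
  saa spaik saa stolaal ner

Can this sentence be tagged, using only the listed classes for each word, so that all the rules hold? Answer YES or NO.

Candidates per position — 1:saa {ADJ,CONJ}; 2:spaik {ADJ,CONJ}; 3:saa {ADJ,CONJ}; 4:stolaal {CONJ}; 5:ner {ADJ}.
One satisfying assignment: CONJ ADJ CONJ CONJ ADJ.
Rule-by-rule: rule 1 ✓; rule 2 ✓; rule 3 ✓.

YES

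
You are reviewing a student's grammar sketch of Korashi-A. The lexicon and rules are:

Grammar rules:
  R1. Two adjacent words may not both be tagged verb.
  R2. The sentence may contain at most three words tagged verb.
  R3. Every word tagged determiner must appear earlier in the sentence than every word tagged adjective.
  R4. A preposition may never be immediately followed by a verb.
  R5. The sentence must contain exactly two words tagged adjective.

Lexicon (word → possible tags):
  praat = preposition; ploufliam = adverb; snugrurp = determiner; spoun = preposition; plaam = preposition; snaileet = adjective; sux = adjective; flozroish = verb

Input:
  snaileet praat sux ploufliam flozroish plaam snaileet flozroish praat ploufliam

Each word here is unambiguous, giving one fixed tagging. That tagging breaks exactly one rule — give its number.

5

Fixed tagging: adjective preposition adjective adverb verb preposition adjective verb preposition adverb.
Checking each rule: R1 holds, R2 holds, R3 holds, R4 holds, R5 violated.
Only rule 5 fails.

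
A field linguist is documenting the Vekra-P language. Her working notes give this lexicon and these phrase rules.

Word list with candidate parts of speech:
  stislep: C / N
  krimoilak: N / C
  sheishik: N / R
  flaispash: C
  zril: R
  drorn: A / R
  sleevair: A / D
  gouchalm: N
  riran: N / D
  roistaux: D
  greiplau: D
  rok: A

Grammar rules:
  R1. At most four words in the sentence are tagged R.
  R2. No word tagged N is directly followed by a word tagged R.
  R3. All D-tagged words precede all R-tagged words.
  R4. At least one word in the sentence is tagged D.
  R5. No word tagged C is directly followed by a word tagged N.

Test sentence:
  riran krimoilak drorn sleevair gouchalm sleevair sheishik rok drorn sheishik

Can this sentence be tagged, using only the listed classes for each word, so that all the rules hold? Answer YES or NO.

Candidates per position — 1:riran {N,D}; 2:krimoilak {N,C}; 3:drorn {A,R}; 4:sleevair {A,D}; 5:gouchalm {N}; 6:sleevair {A,D}; 7:sheishik {N,R}; 8:rok {A}; 9:drorn {A,R}; 10:sheishik {N,R}.
One satisfying assignment: D C A D N A N A R R.
Checking: rule 1 satisfied; rule 2 satisfied; rule 3 satisfied; rule 4 satisfied; rule 5 satisfied.

YES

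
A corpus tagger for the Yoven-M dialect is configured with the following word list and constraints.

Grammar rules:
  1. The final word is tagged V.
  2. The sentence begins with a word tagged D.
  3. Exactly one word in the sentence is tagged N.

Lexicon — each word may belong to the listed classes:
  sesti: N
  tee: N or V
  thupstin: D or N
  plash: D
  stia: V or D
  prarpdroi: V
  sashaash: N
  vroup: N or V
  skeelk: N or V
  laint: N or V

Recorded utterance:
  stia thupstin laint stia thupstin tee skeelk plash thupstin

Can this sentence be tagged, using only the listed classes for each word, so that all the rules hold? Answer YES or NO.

NO

Candidates per position — 1:stia {V,D}; 2:thupstin {D,N}; 3:laint {N,V}; 4:stia {V,D}; 5:thupstin {D,N}; 6:tee {N,V}; 7:skeelk {N,V}; 8:plash {D}; 9:thupstin {D,N}.
Rule 1 cannot be satisfied by any choice of tags from the lexicon.
So there is no consistent tagging.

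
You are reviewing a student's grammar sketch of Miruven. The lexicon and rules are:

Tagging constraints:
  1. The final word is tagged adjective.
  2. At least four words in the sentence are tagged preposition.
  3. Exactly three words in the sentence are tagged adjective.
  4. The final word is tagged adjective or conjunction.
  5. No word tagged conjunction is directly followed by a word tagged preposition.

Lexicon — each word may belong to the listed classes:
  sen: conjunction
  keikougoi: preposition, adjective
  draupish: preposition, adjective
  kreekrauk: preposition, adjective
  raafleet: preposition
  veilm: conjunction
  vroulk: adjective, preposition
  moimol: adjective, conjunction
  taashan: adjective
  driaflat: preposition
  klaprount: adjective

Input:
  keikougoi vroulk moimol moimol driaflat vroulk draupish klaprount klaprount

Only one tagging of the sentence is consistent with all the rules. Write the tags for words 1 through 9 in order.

preposition preposition conjunction adjective preposition preposition preposition adjective adjective

Candidates per position — 1:keikougoi {preposition,adjective}; 2:vroulk {adjective,preposition}; 3:moimol {adjective,conjunction}; 4:moimol {adjective,conjunction}; 5:driaflat {preposition}; 6:vroulk {adjective,preposition}; 7:draupish {preposition,adjective}; 8:klaprount {adjective}; 9:klaprount {adjective}.
Word 4 cannot be conjunction — rule 5 would then fail for every completion. It is adjective.
Word 6 cannot be adjective — rule 3 would then fail for every completion. It is preposition.
Word 7 cannot be adjective — rule 3 would then fail for every completion. It is preposition.
Word 1 cannot be adjective — rule 3 would then fail for every completion. It is preposition.
Word 2 cannot be adjective — rule 3 would then fail for every completion. It is preposition.
Word 3 cannot be adjective — rule 3 would then fail for every completion. It is conjunction.
The only consistent sequence is: preposition preposition conjunction adjective preposition preposition preposition adjective adjective.
Check: rule 1 satisfied; rule 2 satisfied; rule 3 satisfied; rule 4 satisfied; rule 5 satisfied.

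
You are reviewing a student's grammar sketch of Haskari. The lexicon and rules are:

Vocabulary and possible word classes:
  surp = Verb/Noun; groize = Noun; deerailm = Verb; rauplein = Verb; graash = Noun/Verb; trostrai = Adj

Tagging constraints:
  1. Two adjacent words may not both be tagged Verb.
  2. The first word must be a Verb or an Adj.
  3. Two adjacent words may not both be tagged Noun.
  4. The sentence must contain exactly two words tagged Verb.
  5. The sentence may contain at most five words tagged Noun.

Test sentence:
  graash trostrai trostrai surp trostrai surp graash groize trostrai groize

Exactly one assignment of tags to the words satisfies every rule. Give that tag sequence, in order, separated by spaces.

Verb Adj Adj Noun Adj Noun Verb Noun Adj Noun

Candidates per position — 1:graash {Noun,Verb}; 2:trostrai {Adj}; 3:trostrai {Adj}; 4:surp {Verb,Noun}; 5:trostrai {Adj}; 6:surp {Verb,Noun}; 7:graash {Noun,Verb}; 8:groize {Noun}; 9:trostrai {Adj}; 10:groize {Noun}.
Word 1 cannot be Noun — rule 2 would then fail for every completion. It is Verb.
Word 7 cannot be Noun — rule 3 would then fail for every completion. It is Verb.
Word 4 cannot be Verb — rule 4 would then fail for every completion. It is Noun.
Word 6 cannot be Verb — rule 1 would then fail for every completion. It is Noun.
The only consistent sequence is: Verb Adj Adj Noun Adj Noun Verb Noun Adj Noun.
Checking: rule 1 holds; rule 2 holds; rule 3 holds; rule 4 holds; rule 5 holds.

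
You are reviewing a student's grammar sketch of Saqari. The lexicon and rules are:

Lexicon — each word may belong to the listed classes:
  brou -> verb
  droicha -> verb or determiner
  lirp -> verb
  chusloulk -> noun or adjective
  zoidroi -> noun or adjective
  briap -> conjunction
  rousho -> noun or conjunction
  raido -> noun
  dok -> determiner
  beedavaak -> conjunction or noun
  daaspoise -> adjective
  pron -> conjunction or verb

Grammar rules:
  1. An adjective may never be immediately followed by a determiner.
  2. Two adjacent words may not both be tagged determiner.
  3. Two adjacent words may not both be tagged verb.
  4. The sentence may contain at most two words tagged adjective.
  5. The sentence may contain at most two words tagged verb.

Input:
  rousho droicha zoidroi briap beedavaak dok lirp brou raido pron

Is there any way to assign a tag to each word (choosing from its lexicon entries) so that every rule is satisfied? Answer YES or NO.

Candidates per position — 1:rousho {noun,conjunction}; 2:droicha {verb,determiner}; 3:zoidroi {noun,adjective}; 4:briap {conjunction}; 5:beedavaak {conjunction,noun}; 6:dok {determiner}; 7:lirp {verb}; 8:brou {verb}; 9:raido {noun}; 10:pron {conjunction,verb}.
Rule 3 cannot be satisfied by any choice of tags from the lexicon.
So there is no consistent tagging.

NO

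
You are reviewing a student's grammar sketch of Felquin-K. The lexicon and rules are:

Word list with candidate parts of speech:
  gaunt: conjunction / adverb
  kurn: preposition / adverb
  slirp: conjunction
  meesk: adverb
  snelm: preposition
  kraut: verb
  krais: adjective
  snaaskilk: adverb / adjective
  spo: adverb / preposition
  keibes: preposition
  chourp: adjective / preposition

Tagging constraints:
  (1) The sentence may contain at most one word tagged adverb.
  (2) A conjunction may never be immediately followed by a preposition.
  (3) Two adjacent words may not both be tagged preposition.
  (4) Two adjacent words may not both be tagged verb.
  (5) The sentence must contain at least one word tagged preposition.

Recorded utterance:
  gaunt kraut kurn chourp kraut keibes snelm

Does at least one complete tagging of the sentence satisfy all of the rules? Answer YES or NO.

NO

Candidates per position — 1:gaunt {conjunction,adverb}; 2:kraut {verb}; 3:kurn {preposition,adverb}; 4:chourp {adjective,preposition}; 5:kraut {verb}; 6:keibes {preposition}; 7:snelm {preposition}.
Rule 3 cannot be satisfied by any choice of tags from the lexicon.
So there is no consistent tagging.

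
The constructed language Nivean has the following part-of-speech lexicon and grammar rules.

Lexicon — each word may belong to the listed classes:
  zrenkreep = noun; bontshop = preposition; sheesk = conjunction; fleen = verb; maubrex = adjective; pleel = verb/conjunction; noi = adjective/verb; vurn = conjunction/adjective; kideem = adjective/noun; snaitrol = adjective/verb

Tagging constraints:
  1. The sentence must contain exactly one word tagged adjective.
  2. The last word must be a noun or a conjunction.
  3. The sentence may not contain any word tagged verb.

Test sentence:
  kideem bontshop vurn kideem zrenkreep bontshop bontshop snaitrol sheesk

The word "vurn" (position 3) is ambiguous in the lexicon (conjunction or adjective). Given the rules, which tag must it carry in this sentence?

conjunction

Candidates per position — 1:kideem {adjective,noun}; 2:bontshop {preposition}; 3:vurn {conjunction,adjective}; 4:kideem {adjective,noun}; 5:zrenkreep {noun}; 6:bontshop {preposition}; 7:bontshop {preposition}; 8:snaitrol {adjective,verb}; 9:sheesk {conjunction}.
If word 8 were verb, no tagging could satisfy rule 3; so word 8 is adjective.
If word 1 were adjective, no tagging could satisfy rule 1; so word 1 is noun.
If word 3 were adjective, no tagging could satisfy rule 1; so word 3 is conjunction.
If word 4 were adjective, no tagging could satisfy rule 1; so word 4 is noun.
The unique satisfying tagging is: noun preposition conjunction noun noun preposition preposition adjective conjunction.
Checking: rule 1 ✓; rule 2 ✓; rule 3 ✓.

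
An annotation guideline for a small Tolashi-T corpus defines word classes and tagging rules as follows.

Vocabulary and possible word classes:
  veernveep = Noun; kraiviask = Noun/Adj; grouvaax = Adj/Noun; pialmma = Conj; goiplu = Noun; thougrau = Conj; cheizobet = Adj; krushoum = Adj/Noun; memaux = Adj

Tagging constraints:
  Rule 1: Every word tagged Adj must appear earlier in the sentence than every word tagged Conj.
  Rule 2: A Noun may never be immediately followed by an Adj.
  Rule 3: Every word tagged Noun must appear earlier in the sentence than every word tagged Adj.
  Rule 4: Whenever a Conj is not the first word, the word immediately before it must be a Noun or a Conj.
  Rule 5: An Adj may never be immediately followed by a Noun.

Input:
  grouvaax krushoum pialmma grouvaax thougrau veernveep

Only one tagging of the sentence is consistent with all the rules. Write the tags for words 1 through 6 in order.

Noun Noun Conj Noun Conj Noun

Candidates per position — 1:grouvaax {Adj,Noun}; 2:krushoum {Adj,Noun}; 3:pialmma {Conj}; 4:grouvaax {Adj,Noun}; 5:thougrau {Conj}; 6:veernveep {Noun}.
Position 1: Adj is ruled out by rule 3; that leaves Noun.
Position 2: Adj is ruled out by rule 2; that leaves Noun.
Position 4: Adj is ruled out by rule 1; that leaves Noun.
The unique satisfying tagging is: Noun Noun Conj Noun Conj Noun.
Verifying each rule — rule 1 holds; rule 2 holds; rule 3 holds; rule 4 holds; rule 5 holds.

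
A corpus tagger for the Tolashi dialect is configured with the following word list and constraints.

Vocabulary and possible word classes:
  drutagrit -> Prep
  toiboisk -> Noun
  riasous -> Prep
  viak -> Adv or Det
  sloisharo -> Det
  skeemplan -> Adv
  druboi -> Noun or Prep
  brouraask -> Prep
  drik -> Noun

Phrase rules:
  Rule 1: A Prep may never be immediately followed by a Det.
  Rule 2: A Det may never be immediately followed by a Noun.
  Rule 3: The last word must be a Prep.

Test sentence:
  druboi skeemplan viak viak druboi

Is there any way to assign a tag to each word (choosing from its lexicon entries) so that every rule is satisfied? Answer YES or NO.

YES

Candidates per position — 1:druboi {Noun,Prep}; 2:skeemplan {Adv}; 3:viak {Adv,Det}; 4:viak {Adv,Det}; 5:druboi {Noun,Prep}.
One satisfying assignment: Noun Adv Adv Adv Prep.
Verifying each rule — rule 1 ✓; rule 2 ✓; rule 3 ✓.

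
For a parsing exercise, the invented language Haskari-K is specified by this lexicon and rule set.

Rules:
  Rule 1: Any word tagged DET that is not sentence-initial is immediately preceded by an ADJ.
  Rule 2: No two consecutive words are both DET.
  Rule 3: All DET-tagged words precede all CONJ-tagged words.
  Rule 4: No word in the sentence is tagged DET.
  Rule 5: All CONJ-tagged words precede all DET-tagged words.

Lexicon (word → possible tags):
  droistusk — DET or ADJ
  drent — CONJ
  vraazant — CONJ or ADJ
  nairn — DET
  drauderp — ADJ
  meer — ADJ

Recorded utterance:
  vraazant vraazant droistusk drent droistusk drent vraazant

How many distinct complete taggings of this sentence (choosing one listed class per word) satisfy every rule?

Candidates per position — 1:vraazant {CONJ,ADJ}; 2:vraazant {CONJ,ADJ}; 3:droistusk {DET,ADJ}; 4:drent {CONJ}; 5:droistusk {DET,ADJ}; 6:drent {CONJ}; 7:vraazant {CONJ,ADJ}.
There are 32 candidate sequences in total.
Checking each against the rules leaves 8 sequences.
Count = 8.

8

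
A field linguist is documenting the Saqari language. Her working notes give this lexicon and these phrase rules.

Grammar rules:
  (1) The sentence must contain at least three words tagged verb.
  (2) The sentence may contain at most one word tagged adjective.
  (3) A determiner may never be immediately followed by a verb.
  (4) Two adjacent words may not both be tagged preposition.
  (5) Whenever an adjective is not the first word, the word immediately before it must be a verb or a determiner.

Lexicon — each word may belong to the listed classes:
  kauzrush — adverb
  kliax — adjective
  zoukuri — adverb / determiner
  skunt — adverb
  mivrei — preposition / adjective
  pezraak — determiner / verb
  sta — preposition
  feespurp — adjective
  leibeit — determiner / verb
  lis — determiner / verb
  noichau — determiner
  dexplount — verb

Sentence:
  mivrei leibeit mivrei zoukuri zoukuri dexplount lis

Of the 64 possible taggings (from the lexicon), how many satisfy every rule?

Candidates per position — 1:mivrei {preposition,adjective}; 2:leibeit {determiner,verb}; 3:mivrei {preposition,adjective}; 4:zoukuri {adverb,determiner}; 5:zoukuri {adverb,determiner}; 6:dexplount {verb}; 7:lis {determiner,verb}.
There are 64 candidate sequences in total.
Checking each against the rules leaves 6 sequences.
Count = 6.

6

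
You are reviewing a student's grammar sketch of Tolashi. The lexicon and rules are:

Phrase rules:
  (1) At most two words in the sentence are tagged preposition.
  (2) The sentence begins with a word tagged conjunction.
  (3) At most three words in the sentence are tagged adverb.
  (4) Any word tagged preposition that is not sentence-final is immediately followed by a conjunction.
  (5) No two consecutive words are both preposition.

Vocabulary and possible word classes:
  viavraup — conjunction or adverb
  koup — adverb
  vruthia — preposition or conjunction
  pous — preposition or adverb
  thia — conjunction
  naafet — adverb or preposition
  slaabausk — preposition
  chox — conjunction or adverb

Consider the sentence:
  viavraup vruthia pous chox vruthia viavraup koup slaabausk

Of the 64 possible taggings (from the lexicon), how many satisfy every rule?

7

Candidates per position — 1:viavraup {conjunction,adverb}; 2:vruthia {preposition,conjunction}; 3:pous {preposition,adverb}; 4:chox {conjunction,adverb}; 5:vruthia {preposition,conjunction}; 6:viavraup {conjunction,adverb}; 7:koup {adverb}; 8:slaabausk {preposition}.
There are 64 candidate sequences in total.
Checking each against the rules leaves 7 sequences.
Count = 7.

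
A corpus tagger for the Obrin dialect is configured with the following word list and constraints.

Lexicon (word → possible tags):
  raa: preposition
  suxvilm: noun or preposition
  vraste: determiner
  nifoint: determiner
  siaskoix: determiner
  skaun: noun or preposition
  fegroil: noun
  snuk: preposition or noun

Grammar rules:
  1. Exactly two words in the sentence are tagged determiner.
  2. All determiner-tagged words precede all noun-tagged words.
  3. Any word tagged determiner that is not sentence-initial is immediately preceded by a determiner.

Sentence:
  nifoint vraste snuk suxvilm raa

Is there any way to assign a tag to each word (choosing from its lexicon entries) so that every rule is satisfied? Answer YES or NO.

Candidates per position — 1:nifoint {determiner}; 2:vraste {determiner}; 3:snuk {preposition,noun}; 4:suxvilm {noun,preposition}; 5:raa {preposition}.
One satisfying assignment: determiner determiner noun preposition preposition.
Rule-by-rule: rule 1 holds; rule 2 holds; rule 3 holds.

YES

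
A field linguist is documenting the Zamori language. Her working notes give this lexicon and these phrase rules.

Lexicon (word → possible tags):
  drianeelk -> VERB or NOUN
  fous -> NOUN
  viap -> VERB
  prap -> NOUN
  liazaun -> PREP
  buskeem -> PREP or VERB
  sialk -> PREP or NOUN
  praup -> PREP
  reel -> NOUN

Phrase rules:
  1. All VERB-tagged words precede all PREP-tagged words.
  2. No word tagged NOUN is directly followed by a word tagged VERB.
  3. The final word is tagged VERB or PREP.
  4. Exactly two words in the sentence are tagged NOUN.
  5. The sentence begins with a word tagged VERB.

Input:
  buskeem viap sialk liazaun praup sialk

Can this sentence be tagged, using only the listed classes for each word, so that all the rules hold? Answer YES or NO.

NO

Candidates per position — 1:buskeem {PREP,VERB}; 2:viap {VERB}; 3:sialk {PREP,NOUN}; 4:liazaun {PREP}; 5:praup {PREP}; 6:sialk {PREP,NOUN}.
Every candidate sequence violates at least one rule; no consistent tagging exists.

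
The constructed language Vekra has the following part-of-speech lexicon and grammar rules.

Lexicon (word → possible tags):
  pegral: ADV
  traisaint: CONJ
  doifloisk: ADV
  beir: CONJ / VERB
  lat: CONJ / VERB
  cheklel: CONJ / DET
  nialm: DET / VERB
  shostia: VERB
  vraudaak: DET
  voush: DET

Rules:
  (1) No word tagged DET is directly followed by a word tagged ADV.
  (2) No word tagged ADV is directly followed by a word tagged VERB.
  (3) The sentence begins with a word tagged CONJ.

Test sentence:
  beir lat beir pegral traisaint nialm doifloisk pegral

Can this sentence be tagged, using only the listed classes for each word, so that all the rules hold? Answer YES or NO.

Candidates per position — 1:beir {CONJ,VERB}; 2:lat {CONJ,VERB}; 3:beir {CONJ,VERB}; 4:pegral {ADV}; 5:traisaint {CONJ}; 6:nialm {DET,VERB}; 7:doifloisk {ADV}; 8:pegral {ADV}.
One satisfying assignment: CONJ VERB VERB ADV CONJ VERB ADV ADV.
Checking: rule 1 holds; rule 2 holds; rule 3 holds.

YES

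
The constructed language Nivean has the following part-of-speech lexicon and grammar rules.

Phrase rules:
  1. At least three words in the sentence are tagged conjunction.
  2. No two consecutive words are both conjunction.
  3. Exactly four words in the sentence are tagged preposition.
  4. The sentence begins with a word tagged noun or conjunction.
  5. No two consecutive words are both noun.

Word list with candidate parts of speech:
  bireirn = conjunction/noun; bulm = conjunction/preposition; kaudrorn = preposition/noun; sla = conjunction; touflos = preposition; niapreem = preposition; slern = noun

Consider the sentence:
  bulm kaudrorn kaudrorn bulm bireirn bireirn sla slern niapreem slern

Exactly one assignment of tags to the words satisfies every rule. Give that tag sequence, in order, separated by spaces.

Candidates per position — 1:bulm {conjunction,preposition}; 2:kaudrorn {preposition,noun}; 3:kaudrorn {preposition,noun}; 4:bulm {conjunction,preposition}; 5:bireirn {conjunction,noun}; 6:bireirn {conjunction,noun}; 7:sla {conjunction}; 8:slern {noun}; 9:niapreem {preposition}; 10:slern {noun}.
Position 1: tagging it preposition would leave rule 4 unsatisfiable, so it must be conjunction.
Position 2: tagging it noun would leave rule 3 unsatisfiable, so it must be preposition.
Position 3: tagging it noun would leave rule 3 unsatisfiable, so it must be preposition.
Position 4: tagging it conjunction would leave rule 3 unsatisfiable, so it must be preposition.
Position 6: tagging it conjunction would leave rule 2 unsatisfiable, so it must be noun.
Position 5: tagging it noun would leave rule 1 unsatisfiable, so it must be conjunction.
The only consistent sequence is: conjunction preposition preposition preposition conjunction noun conjunction noun preposition noun.
Verifying each rule — rule 1 holds; rule 2 holds; rule 3 holds; rule 4 holds; rule 5 holds.

conjunction preposition preposition preposition conjunction noun conjunction noun preposition noun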